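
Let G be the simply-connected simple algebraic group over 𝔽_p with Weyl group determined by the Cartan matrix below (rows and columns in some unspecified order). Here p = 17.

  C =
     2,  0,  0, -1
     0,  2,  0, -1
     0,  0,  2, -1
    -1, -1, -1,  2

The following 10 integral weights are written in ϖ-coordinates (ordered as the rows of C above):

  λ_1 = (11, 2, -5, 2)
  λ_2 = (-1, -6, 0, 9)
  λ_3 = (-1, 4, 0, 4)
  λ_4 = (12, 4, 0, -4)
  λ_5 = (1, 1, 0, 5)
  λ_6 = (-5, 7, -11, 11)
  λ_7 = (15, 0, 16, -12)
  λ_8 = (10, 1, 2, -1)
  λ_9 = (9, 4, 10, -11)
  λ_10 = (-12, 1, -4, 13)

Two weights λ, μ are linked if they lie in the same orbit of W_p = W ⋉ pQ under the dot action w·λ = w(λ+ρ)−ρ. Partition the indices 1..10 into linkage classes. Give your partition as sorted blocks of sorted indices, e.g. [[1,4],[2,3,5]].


Type D_4, rank 4, |W|=192; reorder rows/cols to standard.

Ā_17 reps of the 10 weights (D_4, coords as presented):

  1: (11, 2, 3, 0);  2: (0, 5, 1, 5);  3: (0, 5, 1, 5);  4: (10, 2, 2, 1);  5: (2, 2, 1, 6);  6: (1, 5, 7, 1);  7: (0, 5, 1, 5);  8: (11, 2, 3, 0);  9: (0, 5, 1, 5);  10: (11, 2, 3, 0)

Linkage partition of the 10 weights (5 classes, p=17):

[[1, 8, 10], [2, 3, 7, 9], [4], [5], [6]]


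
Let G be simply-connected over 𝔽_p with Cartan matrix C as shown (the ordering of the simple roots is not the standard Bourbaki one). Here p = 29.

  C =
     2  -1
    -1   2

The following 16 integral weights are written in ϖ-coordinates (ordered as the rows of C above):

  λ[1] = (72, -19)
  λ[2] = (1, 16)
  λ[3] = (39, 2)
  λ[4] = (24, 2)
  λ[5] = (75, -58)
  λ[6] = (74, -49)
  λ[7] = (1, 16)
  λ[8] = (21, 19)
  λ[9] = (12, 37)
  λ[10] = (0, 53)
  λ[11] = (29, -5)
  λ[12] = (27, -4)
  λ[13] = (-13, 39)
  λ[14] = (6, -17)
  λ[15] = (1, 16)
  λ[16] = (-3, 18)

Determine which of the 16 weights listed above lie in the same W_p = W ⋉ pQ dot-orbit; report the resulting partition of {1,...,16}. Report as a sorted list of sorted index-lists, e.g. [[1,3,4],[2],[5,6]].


C ↔ A_2 under row/col permutation; |W(A_2)| = 6.

W_29-reps of the 16 weights in Ā_29 (same 2-coord order as C):

  1: (15, 11);  2: (2, 17);  3: (15, 11);  4: (25, 3);  5: (10, 18);  6: (2, 17);  7: (2, 17);  8: (9, 7);  9: (9, 7);  10: (25, 3);  11: (25, 3);  12: (25, 3);  13: (1, 17);  14: (9, 7);  15: (2, 17);  16: (2, 17)

Partition of {1..16} into 6 W_29-dot-orbits:

[[1, 3], [2, 6, 7, 15, 16], [4, 10, 11, 12], [5], [8, 9, 14], [13]]


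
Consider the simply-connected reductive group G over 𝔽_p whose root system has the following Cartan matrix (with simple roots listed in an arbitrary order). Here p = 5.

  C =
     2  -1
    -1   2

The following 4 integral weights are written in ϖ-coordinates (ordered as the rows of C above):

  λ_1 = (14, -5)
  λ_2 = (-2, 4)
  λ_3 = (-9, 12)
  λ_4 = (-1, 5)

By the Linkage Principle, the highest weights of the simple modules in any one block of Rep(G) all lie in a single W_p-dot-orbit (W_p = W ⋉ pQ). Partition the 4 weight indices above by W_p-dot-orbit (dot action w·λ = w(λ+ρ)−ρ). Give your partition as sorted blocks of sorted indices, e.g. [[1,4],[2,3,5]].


Cartan matrix: type A_2 (|W|=6); un-permuting the 2 rows.

Alcove-folded reps (p=5, 4 weights, presented ϖ-order):

  [1] (4, 0);  [2] (1, 4);  [3] (3, 0);  [4] (1, 4)

The 4 indices split into 3 linkage classes (same alcove rep ⇔ same W_5-dot-orbit):

[[1], [2, 4], [3]]


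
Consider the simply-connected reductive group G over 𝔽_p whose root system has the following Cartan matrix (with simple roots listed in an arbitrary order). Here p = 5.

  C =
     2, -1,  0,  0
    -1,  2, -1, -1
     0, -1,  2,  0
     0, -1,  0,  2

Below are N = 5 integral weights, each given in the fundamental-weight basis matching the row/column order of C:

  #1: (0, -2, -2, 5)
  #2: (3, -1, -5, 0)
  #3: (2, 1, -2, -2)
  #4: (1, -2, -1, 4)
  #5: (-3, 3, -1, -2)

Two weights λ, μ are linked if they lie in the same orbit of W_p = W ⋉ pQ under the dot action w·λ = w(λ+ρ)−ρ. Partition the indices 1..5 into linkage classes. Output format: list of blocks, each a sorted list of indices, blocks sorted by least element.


C ↔ D_4 under row/col permutation; |W(D_4)| = 192.

Folding the 5 weights λ_j+ρ into Ā_5 (reps in the given 4-coord order):

  λ_1+ρ ↦ (0, 1, 0, 3)
  λ_2+ρ ↦ (0, 1, 0, 3)
  λ_3+ρ ↦ (3, 0, 1, 1)
  λ_4+ρ ↦ (0, 1, 0, 3)
  λ_5+ρ ↦ (2, 1, 0, 1)

3 distinct reps among the 5 weights ⇒ 3 W_5-linkage classes:

[[1, 2, 4], [3], [5]]


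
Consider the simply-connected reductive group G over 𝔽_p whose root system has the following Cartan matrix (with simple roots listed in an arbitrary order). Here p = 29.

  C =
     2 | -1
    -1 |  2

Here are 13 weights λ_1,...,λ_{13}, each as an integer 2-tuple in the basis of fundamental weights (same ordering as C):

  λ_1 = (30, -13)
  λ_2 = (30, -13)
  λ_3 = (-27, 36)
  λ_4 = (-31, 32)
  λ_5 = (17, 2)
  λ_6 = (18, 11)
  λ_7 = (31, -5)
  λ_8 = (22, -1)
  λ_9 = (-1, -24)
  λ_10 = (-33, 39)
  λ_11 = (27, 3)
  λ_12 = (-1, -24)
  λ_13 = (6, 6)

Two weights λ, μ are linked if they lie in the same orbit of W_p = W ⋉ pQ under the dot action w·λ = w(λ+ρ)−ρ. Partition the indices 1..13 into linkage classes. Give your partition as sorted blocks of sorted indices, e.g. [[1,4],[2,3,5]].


Cartan matrix: type A_2 (|W|=6); un-permuting the 2 rows.

W_29-reps of the 13 weights in Ā_29 (same 2-coord order as C):

  1: (17, 10);  2: (17, 10);  3: (18, 3);  4: (25, 1);  5: (18, 3);  6: (17, 10);  7: (25, 1);  8: (23, 0);  9: (23, 0);  10: (18, 3);  11: (25, 1);  12: (23, 0);  13: (7, 7)

Grouping the 13 weights by Ā_29-representative: 5 linkage classes.

[[1, 2, 6], [3, 5, 10], [4, 7, 11], [8, 9, 12], [13]]


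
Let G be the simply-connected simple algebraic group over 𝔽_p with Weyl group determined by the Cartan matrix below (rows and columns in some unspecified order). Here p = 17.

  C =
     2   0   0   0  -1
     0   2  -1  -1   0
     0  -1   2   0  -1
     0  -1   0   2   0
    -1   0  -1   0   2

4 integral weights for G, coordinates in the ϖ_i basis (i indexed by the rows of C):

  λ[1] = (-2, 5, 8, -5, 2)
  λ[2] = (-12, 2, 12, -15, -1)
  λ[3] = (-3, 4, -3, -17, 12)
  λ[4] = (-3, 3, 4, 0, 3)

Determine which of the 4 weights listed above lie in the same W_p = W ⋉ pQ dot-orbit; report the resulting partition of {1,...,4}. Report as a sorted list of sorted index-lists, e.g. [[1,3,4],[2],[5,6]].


Dynkin diagram of C (from the 8 off-diagonal −1 entries): A_5.

Alcove-folded reps (p=17, 4 weights, presented ϖ-order):

  1: (0, 2, 9, 3, 2) · 2: (0, 2, 9, 3, 2) · 3: (0, 2, 9, 3, 2) · 4: (2, 4, 5, 1, 2)

The 4 indices split into 2 linkage classes (same alcove rep ⇔ same W_17-dot-orbit):

[[1, 2, 3], [4]]


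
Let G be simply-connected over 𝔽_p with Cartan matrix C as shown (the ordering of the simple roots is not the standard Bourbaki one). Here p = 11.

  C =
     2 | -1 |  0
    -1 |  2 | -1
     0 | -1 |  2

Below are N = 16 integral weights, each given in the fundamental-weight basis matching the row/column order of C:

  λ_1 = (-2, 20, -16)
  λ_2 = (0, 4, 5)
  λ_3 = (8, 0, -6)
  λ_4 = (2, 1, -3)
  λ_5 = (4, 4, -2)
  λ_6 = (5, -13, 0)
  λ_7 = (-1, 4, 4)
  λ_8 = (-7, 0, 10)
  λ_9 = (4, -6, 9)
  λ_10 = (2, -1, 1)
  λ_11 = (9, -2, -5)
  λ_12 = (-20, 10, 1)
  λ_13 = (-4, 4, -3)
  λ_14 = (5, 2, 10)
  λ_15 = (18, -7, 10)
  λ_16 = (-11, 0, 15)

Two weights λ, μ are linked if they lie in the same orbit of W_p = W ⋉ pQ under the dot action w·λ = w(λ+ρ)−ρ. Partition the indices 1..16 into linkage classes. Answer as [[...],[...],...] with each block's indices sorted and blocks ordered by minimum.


C ↔ A_3 under row/col permutation; |W(A_3)| = 24.

λ_j+ρ reflected into Ā_11 (⟨·,θ^∨⟩≤11); 3-tuples as given:

  1: (5, 4, 1)
  2: (0, 5, 5)
  3: (5, 4, 1)
  4: (3, 0, 2)
  5: (5, 4, 1)
  6: (0, 5, 5)
  7: (0, 5, 5)
  8: (0, 5, 5)
  9: (0, 5, 5)
  10: (3, 0, 2)
  11: (5, 4, 1)
  12: (3, 0, 2)
  13: (3, 0, 2)
  14: (3, 0, 2)
  15: (2, 0, 6)
  16: (5, 4, 1)

Grouping the 16 weights by Ā_11-representative: 4 linkage classes.

[[1, 3, 5, 11, 16], [2, 6, 7, 8, 9], [4, 10, 12, 13, 14], [15]]


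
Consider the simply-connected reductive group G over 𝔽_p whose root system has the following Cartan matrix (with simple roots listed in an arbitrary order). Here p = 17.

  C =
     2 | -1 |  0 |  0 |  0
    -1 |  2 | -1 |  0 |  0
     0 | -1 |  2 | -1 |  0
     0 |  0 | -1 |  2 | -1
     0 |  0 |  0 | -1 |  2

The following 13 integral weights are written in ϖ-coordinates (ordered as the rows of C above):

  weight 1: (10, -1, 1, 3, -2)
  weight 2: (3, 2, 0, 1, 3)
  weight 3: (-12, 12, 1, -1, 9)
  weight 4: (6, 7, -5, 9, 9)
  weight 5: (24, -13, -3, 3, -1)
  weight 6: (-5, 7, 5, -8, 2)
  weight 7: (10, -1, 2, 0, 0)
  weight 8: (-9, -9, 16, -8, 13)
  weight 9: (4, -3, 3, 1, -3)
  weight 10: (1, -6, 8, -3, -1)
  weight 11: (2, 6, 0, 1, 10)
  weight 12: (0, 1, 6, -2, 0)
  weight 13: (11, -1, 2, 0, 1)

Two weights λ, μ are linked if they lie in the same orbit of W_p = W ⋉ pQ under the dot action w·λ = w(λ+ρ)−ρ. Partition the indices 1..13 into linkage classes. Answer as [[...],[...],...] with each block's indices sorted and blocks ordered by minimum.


C ↔ A_5 under row/col permutation; |W(A_5)| = 720.

W_17-reps of the 13 weights in Ā_17 (same 5-coord order as C):

  1: (11, 0, 2, 3, 1) · 2: (4, 3, 1, 2, 4) · 3: (3, 2, 2, 0, 2) · 4: (4, 3, 1, 2, 4) · 5: (3, 2, 2, 0, 2) · 6: (4, 3, 1, 2, 4) · 7: (11, 0, 3, 1, 1) · 8: (1, 2, 6, 1, 0) · 9: (3, 2, 2, 0, 2) · 10: (3, 2, 2, 0, 2) · 11: (4, 3, 1, 2, 4) · 12: (1, 2, 6, 1, 0) · 13: (11, 0, 3, 1, 1)

Grouping the 13 weights by Ā_17-representative: 5 linkage classes.

[[1], [2, 4, 6, 11], [3, 5, 9, 10], [7, 13], [8, 12]]


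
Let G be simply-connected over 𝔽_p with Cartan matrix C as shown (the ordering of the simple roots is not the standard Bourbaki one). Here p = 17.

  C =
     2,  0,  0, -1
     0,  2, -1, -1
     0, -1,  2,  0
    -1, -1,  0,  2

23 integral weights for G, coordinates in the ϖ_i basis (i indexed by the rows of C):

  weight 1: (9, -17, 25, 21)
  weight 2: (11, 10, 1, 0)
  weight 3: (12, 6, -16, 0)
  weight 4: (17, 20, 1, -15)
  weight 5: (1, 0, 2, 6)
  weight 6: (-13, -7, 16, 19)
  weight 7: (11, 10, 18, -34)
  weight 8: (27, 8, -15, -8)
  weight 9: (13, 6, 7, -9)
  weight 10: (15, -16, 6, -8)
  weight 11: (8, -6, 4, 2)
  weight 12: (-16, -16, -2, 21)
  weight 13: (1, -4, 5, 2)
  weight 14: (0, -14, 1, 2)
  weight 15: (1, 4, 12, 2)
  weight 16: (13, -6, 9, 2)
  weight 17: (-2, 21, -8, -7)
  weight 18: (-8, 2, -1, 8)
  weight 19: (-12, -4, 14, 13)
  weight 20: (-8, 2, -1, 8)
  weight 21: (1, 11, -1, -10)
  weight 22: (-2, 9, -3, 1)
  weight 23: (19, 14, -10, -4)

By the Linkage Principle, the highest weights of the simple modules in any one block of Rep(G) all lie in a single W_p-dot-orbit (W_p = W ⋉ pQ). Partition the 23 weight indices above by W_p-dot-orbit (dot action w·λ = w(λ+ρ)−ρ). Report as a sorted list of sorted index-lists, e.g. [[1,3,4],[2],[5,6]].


Dynkin diagram of C (from the 6 off-diagonal −1 entries): A_4.

Each λ_j+ρ reduced to Ā_17; 4-tuples below use C's row order:

  λ_1 → (1, 8, 2, 1)
  λ_2 → (3, 4, 7, 1)
  λ_3 → (2, 1, 3, 7)
  λ_4 → (2, 1, 3, 7)
  λ_5 → (2, 1, 3, 7)
  λ_6 → (2, 3, 3, 0)
  λ_7 → (3, 4, 7, 1)
  λ_8 → (3, 4, 7, 1)
  λ_9 → (2, 1, 3, 7)
  λ_10 → (1, 8, 2, 1)
  λ_11 → (7, 3, 0, 2)
  λ_12 → (1, 8, 2, 1)
  λ_13 → (2, 3, 3, 0)
  λ_14 → (2, 1, 3, 7)
  λ_15 → (3, 4, 7, 1)
  λ_16 → (7, 3, 0, 2)
  λ_17 → (1, 8, 2, 1)
  λ_18 → (7, 3, 0, 2)
  λ_19 → (2, 3, 3, 0)
  λ_20 → (7, 3, 0, 2)
  λ_21 → (7, 3, 0, 2)
  λ_22 → (1, 8, 2, 1)
  λ_23 → (2, 3, 3, 0)

These 23 weights hit 5 W_17-dot-orbits; sizes (5, 4, 5, 4, 5):

[[1, 10, 12, 17, 22], [2, 7, 8, 15], [3, 4, 5, 9, 14], [6, 13, 19, 23], [11, 16, 18, 20, 21]]


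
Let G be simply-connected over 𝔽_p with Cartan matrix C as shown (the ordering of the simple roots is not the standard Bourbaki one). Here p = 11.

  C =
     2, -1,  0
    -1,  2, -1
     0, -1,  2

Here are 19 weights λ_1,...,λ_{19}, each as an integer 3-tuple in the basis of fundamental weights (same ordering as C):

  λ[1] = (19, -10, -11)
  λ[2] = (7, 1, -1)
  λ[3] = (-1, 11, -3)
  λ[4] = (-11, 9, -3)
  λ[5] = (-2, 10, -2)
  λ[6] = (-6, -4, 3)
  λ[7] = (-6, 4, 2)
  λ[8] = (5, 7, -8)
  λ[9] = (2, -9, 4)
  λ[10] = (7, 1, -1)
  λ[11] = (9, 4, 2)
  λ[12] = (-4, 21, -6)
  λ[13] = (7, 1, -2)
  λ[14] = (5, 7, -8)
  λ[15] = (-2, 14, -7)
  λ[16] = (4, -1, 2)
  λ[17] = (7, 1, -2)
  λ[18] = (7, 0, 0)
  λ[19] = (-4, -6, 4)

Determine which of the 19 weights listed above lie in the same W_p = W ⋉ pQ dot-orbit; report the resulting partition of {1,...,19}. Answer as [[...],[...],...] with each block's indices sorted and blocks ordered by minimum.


Type A_3, rank 3, |W|=24; reorder rows/cols to standard.

W_11-reps of the 19 weights in Ā_11 (same 3-coord order as C):

  [1] (8, 2, 0);  [2] (8, 2, 0);  [3] (1, 9, 1);  [4] (8, 2, 0);  [5] (1, 9, 1);  [6] (3, 1, 4);  [7] (5, 0, 3);  [8] (3, 1, 4);  [9] (5, 0, 3);  [10] (8, 2, 0);  [11] (3, 1, 4);  [12] (5, 0, 3);  [13] (8, 1, 1);  [14] (3, 1, 4);  [15] (3, 5, 2);  [16] (5, 0, 3);  [17] (8, 1, 1);  [18] (8, 1, 1);  [19] (5, 0, 3)

Linkage partition of the 19 weights (6 classes, p=11):

[[1, 2, 4, 10], [3, 5], [6, 8, 11, 14], [7, 9, 12, 16, 19], [13, 17, 18], [15]]


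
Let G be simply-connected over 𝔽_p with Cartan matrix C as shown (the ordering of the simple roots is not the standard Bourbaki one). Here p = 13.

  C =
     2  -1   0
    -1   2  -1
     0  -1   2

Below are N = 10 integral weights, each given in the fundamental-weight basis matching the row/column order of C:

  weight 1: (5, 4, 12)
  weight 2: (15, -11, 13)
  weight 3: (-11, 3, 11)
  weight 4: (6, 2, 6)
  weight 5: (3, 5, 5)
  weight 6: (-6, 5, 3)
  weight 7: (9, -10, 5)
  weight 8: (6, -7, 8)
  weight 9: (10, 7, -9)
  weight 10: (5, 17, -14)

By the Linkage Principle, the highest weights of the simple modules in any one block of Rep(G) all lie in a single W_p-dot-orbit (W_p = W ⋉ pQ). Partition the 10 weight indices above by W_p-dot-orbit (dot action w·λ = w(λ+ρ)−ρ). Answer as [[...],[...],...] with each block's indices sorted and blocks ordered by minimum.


Root system A_3: the 3×3 matrix C matches after relabeling.

λ_j+ρ reflected into Ā_13 (⟨·,θ^∨⟩≤13); 3-tuples as given:

  λ_1 → (5, 0, 2)
  λ_2 → (1, 6, 3)
  λ_3 → (1, 6, 3)
  λ_4 → (3, 3, 3)
  λ_5 → (1, 6, 3)
  λ_6 → (5, 1, 4)
  λ_7 → (1, 6, 3)
  λ_8 → (1, 6, 3)
  λ_9 → (5, 0, 2)
  λ_10 → (5, 0, 2)

The 10 indices split into 4 linkage classes (same alcove rep ⇔ same W_13-dot-orbit):

[[1, 9, 10], [2, 3, 5, 7, 8], [4], [6]]


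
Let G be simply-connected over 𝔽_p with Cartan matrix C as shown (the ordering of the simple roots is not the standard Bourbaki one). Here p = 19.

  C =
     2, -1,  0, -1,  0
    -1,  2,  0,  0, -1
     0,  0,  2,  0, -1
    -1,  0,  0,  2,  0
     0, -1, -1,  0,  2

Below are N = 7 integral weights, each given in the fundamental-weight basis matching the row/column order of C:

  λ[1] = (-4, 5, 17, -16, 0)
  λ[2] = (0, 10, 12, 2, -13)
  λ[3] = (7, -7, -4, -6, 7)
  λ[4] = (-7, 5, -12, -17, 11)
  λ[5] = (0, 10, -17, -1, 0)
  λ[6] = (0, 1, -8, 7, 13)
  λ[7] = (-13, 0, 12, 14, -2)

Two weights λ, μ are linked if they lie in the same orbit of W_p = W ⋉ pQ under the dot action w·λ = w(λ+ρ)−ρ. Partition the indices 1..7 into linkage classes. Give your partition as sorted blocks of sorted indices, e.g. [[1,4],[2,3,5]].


Dynkin diagram of C (from the 8 off-diagonal −1 entries): A_5.

W_19-reps of the 7 weights in Ā_19 (same 5-coord order as C):

    λ_1 → (0, 1, 1, 3, 11)
    λ_2 → (0, 1, 1, 3, 11)
    λ_3 → (3, 2, 2, 2, 1)
    λ_4 → (0, 1, 1, 3, 11)
    λ_5 → (0, 1, 1, 3, 11)
    λ_6 → (1, 2, 1, 2, 7)
    λ_7 → (0, 1, 1, 3, 11)

Linkage partition of the 7 weights (3 classes, p=19):

[[1, 2, 4, 5, 7], [3], [6]]


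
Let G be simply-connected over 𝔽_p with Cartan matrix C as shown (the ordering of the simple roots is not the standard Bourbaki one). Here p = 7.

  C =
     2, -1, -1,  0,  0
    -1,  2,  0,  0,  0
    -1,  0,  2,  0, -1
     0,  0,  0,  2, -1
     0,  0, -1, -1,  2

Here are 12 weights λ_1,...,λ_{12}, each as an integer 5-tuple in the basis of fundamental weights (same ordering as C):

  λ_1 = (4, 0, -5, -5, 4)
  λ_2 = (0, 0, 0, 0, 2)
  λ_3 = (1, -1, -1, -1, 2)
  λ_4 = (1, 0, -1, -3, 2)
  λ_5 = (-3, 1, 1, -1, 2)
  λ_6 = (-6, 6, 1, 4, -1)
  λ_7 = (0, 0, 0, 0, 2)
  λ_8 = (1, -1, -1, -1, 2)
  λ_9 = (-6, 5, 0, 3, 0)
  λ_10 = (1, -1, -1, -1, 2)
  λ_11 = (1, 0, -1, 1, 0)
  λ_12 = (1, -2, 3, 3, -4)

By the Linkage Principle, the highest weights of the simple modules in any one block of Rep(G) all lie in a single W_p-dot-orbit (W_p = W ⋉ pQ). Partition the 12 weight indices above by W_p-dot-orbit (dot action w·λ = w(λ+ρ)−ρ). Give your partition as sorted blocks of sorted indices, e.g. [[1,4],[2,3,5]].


Root system A_5: the 5×5 matrix C matches after relabeling.

λ_j+ρ reflected into Ā_7 (⟨·,θ^∨⟩≤7); 5-tuples as given:

  λ_1 → (1, 1, 1, 1, 3)
  λ_2 → (1, 1, 1, 1, 3)
  λ_3 → (2, 0, 0, 0, 3)
  λ_4 → (2, 1, 0, 2, 1)
  λ_5 → (2, 0, 0, 0, 3)
  λ_6 → (2, 0, 0, 0, 3)
  λ_7 → (1, 1, 1, 1, 3)
  λ_8 → (2, 0, 0, 0, 3)
  λ_9 → (1, 1, 1, 1, 3)
  λ_10 → (2, 0, 0, 0, 3)
  λ_11 → (2, 1, 0, 2, 1)
  λ_12 → (1, 1, 1, 1, 3)

These 12 weights hit 3 W_7-dot-orbits; sizes (5, 5, 2):

[[1, 2, 7, 9, 12], [3, 5, 6, 8, 10], [4, 11]]


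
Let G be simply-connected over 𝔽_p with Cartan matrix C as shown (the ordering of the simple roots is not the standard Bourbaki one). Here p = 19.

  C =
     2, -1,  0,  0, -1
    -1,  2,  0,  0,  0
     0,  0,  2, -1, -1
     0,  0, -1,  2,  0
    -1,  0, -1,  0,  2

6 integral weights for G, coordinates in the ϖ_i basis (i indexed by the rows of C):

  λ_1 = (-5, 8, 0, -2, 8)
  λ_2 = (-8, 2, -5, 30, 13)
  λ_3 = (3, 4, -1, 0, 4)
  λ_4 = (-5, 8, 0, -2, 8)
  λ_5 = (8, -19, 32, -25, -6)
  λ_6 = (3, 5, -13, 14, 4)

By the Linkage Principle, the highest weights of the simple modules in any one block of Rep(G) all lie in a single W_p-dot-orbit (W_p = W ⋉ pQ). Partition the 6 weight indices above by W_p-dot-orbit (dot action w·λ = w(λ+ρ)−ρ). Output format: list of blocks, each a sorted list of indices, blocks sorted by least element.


A_5 Cartan matrix, 5 simple roots permuted; ρ=(1,1,1,1,1).

λ_j+ρ reflected into Ā_19 (⟨·,θ^∨⟩≤19); 5-tuples as given:

  1: (4, 5, 0, 1, 5) · 2: (3, 3, 5, 3, 4) · 3: (4, 5, 0, 1, 5) · 4: (4, 5, 0, 1, 5) · 5: (4, 5, 0, 1, 5) · 6: (3, 3, 5, 3, 4)

Grouping the 6 weights by Ā_19-representative: 2 linkage classes.

[[1, 3, 4, 5], [2, 6]]


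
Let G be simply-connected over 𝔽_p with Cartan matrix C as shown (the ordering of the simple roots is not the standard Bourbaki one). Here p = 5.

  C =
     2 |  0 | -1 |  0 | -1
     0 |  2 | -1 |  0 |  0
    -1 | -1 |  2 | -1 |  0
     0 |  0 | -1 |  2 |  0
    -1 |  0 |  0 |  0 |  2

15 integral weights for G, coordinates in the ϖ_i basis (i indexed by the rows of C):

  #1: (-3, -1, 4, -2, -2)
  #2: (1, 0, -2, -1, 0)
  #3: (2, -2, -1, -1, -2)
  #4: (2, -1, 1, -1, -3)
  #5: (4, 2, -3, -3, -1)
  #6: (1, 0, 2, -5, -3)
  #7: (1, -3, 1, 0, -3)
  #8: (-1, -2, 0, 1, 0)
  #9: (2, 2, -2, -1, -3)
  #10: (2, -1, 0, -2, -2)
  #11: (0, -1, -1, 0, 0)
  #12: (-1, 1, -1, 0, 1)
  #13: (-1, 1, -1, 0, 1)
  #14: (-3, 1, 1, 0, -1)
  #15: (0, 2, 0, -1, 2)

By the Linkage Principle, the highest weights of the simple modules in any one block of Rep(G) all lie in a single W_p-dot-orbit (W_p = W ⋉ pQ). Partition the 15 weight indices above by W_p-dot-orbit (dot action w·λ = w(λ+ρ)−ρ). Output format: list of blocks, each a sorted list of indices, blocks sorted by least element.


Type D_5, rank 5, |W|=1920; reorder rows/cols to standard.

Alcove-folded reps (p=5, 15 weights, presented ϖ-order):

  [1] (1, 0, 0, 1, 1);  [2] (1, 0, 0, 1, 1);  [3] (1, 0, 0, 1, 1);  [4] (2, 0, 0, 0, 0);  [5] (0, 1, 0, 2, 1);  [6] (0, 0, 0, 3, 1);  [7] (0, 2, 0, 1, 2);  [8] (0, 1, 0, 2, 1);  [9] (0, 2, 0, 1, 2);  [10] (1, 0, 0, 1, 1);  [11] (1, 0, 0, 1, 1);  [12] (0, 2, 0, 1, 2);  [13] (0, 2, 0, 1, 2);  [14] (0, 2, 0, 1, 2);  [15] (0, 0, 0, 3, 1)

These 15 weights hit 5 W_5-dot-orbits; sizes (5, 1, 2, 2, 5):

[[1, 2, 3, 10, 11], [4], [5, 8], [6, 15], [7, 9, 12, 13, 14]]


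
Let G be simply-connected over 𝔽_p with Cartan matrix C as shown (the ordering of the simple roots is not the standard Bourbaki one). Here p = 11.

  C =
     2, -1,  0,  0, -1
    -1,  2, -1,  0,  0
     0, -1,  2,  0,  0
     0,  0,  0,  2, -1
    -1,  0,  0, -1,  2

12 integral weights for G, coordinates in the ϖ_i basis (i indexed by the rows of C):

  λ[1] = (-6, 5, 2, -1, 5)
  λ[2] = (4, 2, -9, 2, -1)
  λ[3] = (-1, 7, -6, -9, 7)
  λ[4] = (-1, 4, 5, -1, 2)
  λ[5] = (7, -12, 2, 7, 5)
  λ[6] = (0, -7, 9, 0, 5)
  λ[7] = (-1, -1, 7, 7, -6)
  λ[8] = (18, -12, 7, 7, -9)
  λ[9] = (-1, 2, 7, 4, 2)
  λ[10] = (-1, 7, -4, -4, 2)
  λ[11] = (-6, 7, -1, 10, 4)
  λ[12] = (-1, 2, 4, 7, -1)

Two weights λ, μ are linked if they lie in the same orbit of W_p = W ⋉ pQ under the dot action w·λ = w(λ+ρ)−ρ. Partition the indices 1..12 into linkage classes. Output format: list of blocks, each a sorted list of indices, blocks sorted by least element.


Dynkin diagram of C (from the 8 off-diagonal −1 entries): A_5.

λ_j+ρ reflected into Ā_11 (⟨·,θ^∨⟩≤11); 5-tuples as given:

  [1] (5, 1, 3, 0, 1)
  [2] (0, 5, 3, 3, 0)
  [3] (0, 3, 0, 3, 0)
  [4] (0, 5, 3, 3, 0)
  [5] (0, 3, 0, 3, 0)
  [6] (5, 1, 3, 0, 1)
  [7] (0, 5, 3, 3, 0)
  [8] (0, 3, 0, 3, 0)
  [9] (0, 3, 0, 3, 0)
  [10] (0, 5, 3, 3, 0)
  [11] (0, 5, 3, 3, 0)
  [12] (0, 3, 0, 3, 0)

Grouping the 12 weights by Ā_11-representative: 3 linkage classes.

[[1, 6], [2, 4, 7, 10, 11], [3, 5, 8, 9, 12]]


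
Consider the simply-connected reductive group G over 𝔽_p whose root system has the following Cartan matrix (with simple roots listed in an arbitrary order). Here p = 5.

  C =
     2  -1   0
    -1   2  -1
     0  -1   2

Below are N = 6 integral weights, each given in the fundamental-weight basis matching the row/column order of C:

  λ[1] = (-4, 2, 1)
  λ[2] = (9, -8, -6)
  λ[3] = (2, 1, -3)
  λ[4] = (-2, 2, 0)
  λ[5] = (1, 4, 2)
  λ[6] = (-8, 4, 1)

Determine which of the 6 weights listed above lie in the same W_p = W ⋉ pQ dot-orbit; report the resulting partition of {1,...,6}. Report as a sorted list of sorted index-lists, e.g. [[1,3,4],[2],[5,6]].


Root system A_3: the 3×3 matrix C matches after relabeling.

Each λ_j+ρ reduced to Ā_5; 3-tuples below use C's row order:

    λ_1 → (3, 0, 2)
    λ_2 → (3, 0, 2)
    λ_3 → (3, 0, 2)
    λ_4 → (1, 2, 1)
    λ_5 → (3, 0, 2)
    λ_6 → (3, 0, 2)

The 6 indices split into 2 linkage classes (same alcove rep ⇔ same W_5-dot-orbit):

[[1, 2, 3, 5, 6], [4]]


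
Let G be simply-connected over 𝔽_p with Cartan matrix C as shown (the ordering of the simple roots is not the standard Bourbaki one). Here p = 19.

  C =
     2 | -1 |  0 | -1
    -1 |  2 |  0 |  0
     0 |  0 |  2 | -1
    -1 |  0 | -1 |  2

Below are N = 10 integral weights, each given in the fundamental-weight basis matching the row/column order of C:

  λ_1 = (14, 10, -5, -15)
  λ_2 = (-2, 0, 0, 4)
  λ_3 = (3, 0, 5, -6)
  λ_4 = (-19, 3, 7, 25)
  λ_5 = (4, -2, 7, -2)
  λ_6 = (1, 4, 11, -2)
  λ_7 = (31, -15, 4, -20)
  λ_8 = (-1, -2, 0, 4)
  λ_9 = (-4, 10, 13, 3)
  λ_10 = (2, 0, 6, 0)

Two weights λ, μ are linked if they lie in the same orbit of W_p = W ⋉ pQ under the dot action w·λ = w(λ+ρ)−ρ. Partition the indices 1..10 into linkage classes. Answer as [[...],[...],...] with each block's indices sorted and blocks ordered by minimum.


Dynkin diagram of C (from the 6 off-diagonal −1 entries): A_4.

Folding the 10 weights λ_j+ρ into Ā_19 (reps in the given 4-coord order):

    λ_1 → (3, 1, 7, 1)
    λ_2 → (1, 0, 1, 4)
    λ_3 → (1, 0, 1, 4)
    λ_4 → (3, 1, 7, 1)
    λ_5 → (3, 1, 7, 1)
    λ_6 → (1, 5, 11, 1)
    λ_7 → (1, 0, 1, 4)
    λ_8 → (1, 0, 1, 4)
    λ_9 → (3, 1, 7, 1)
    λ_10 → (3, 1, 7, 1)

These 10 weights hit 3 W_19-dot-orbits; sizes (5, 4, 1):

[[1, 4, 5, 9, 10], [2, 3, 7, 8], [6]]


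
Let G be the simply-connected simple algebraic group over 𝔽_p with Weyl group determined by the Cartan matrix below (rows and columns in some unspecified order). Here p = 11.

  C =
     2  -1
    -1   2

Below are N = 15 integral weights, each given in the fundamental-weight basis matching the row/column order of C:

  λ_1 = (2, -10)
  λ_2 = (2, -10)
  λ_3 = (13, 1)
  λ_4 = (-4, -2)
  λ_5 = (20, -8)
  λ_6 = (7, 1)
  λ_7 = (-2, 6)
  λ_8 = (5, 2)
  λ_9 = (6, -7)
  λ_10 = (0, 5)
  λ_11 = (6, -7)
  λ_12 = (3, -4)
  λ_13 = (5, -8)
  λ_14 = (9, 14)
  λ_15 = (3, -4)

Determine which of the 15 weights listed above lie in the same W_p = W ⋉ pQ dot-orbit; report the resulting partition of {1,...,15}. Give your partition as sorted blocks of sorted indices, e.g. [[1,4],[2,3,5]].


Root system A_2: the 2×2 matrix C matches after relabeling.

Alcove-folded reps (p=11, 15 weights, presented ϖ-order):

  λ_1+ρ ↦ (6, 3)
  λ_2+ρ ↦ (6, 3)
  λ_3+ρ ↦ (6, 3)
  λ_4+ρ ↦ (1, 3)
  λ_5+ρ ↦ (1, 3)
  λ_6+ρ ↦ (8, 2)
  λ_7+ρ ↦ (1, 6)
  λ_8+ρ ↦ (6, 3)
  λ_9+ρ ↦ (1, 6)
  λ_10+ρ ↦ (1, 6)
  λ_11+ρ ↦ (1, 6)
  λ_12+ρ ↦ (1, 3)
  λ_13+ρ ↦ (1, 6)
  λ_14+ρ ↦ (1, 3)
  λ_15+ρ ↦ (1, 3)

These 15 weights hit 4 W_11-dot-orbits; sizes (4, 5, 1, 5):

[[1, 2, 3, 8], [4, 5, 12, 14, 15], [6], [7, 9, 10, 11, 13]]


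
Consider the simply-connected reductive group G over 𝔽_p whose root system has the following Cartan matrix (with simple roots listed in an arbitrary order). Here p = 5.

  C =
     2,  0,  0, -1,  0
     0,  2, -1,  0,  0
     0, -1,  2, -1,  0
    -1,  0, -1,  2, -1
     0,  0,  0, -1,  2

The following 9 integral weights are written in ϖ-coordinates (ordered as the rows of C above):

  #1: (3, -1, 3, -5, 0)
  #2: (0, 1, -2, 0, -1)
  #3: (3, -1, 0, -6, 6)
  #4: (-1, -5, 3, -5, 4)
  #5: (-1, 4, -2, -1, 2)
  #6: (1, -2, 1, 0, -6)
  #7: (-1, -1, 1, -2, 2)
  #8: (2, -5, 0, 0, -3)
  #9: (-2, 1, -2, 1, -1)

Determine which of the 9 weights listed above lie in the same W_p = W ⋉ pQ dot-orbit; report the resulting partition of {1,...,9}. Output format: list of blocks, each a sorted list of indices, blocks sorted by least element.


Type D_5, rank 5, |W|=1920; reorder rows/cols to standard.

λ_j+ρ reflected into Ā_5 (⟨·,θ^∨⟩≤5); 5-tuples as given:

  [1] (0, 0, 0, 1, 3);  [2] (1, 1, 1, 0, 0);  [3] (1, 2, 0, 1, 0);  [4] (0, 0, 0, 1, 3);  [5] (1, 2, 0, 1, 0);  [6] (1, 2, 0, 1, 0);  [7] (1, 0, 1, 0, 2);  [8] (1, 0, 1, 0, 2);  [9] (1, 1, 1, 0, 0)

These 9 weights hit 4 W_5-dot-orbits; sizes (2, 2, 3, 2):

[[1, 4], [2, 9], [3, 5, 6], [7, 8]]


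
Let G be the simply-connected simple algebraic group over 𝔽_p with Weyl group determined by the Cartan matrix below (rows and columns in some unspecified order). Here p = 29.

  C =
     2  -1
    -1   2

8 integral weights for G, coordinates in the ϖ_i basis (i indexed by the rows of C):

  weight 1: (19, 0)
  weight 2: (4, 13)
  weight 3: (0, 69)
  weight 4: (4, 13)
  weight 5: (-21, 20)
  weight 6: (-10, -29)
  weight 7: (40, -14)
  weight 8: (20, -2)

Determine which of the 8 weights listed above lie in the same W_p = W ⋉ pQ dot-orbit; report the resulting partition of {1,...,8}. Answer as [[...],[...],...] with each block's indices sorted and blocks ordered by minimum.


Cartan matrix: type A_2 (|W|=6); un-permuting the 2 rows.

Each λ_j+ρ reduced to Ā_29; 2-tuples below use C's row order:

  λ_1+ρ ↦ (20, 1)
  λ_2+ρ ↦ (5, 14)
  λ_3+ρ ↦ (16, 1)
  λ_4+ρ ↦ (5, 14)
  λ_5+ρ ↦ (20, 1)
  λ_6+ρ ↦ (20, 1)
  λ_7+ρ ↦ (16, 1)
  λ_8+ρ ↦ (20, 1)

Linkage partition of the 8 weights (3 classes, p=29):

[[1, 5, 6, 8], [2, 4], [3, 7]]


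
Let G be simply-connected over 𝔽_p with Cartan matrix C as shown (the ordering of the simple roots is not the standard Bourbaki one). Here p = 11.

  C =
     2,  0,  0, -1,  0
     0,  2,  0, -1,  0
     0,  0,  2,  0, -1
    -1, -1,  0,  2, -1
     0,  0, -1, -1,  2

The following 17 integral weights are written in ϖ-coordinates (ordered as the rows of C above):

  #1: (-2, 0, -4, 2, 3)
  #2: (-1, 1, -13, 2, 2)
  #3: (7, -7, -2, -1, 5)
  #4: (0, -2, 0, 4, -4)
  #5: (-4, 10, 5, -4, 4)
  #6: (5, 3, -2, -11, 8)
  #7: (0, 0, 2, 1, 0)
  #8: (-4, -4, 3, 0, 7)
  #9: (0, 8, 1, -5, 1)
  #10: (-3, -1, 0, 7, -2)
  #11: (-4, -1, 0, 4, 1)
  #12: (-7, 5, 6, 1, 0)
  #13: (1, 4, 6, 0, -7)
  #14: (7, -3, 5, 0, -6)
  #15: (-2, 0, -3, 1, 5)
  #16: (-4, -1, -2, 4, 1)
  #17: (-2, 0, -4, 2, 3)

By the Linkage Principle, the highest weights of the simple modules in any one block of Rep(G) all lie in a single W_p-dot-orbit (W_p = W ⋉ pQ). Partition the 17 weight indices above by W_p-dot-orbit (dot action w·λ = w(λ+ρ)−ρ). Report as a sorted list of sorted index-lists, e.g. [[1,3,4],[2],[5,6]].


D_5 Cartan matrix, 5 simple roots permuted; ρ=(1,1,1,1,1).

W_11-reps of the 17 weights in Ā_11 (same 5-coord order as C):

  1: (1, 1, 3, 2, 1) · 2: (2, 0, 2, 3, 0) · 3: (2, 0, 2, 3, 0) · 4: (1, 1, 2, 1, 1) · 5: (2, 0, 2, 3, 0) · 6: (2, 4, 0, 1, 1) · 7: (1, 1, 3, 2, 1) · 8: (1, 1, 2, 1, 1) · 9: (2, 4, 0, 1, 1) · 10: (2, 0, 2, 3, 0) · 11: (3, 0, 1, 2, 1) · 12: (1, 1, 2, 1, 1) · 13: (3, 0, 1, 2, 1) · 14: (2, 4, 0, 1, 1) · 15: (1, 1, 2, 1, 1) · 16: (3, 0, 1, 2, 1) · 17: (1, 1, 3, 2, 1)

Linkage partition of the 17 weights (5 classes, p=11):

[[1, 7, 17], [2, 3, 5, 10], [4, 8, 12, 15], [6, 9, 14], [11, 13, 16]]


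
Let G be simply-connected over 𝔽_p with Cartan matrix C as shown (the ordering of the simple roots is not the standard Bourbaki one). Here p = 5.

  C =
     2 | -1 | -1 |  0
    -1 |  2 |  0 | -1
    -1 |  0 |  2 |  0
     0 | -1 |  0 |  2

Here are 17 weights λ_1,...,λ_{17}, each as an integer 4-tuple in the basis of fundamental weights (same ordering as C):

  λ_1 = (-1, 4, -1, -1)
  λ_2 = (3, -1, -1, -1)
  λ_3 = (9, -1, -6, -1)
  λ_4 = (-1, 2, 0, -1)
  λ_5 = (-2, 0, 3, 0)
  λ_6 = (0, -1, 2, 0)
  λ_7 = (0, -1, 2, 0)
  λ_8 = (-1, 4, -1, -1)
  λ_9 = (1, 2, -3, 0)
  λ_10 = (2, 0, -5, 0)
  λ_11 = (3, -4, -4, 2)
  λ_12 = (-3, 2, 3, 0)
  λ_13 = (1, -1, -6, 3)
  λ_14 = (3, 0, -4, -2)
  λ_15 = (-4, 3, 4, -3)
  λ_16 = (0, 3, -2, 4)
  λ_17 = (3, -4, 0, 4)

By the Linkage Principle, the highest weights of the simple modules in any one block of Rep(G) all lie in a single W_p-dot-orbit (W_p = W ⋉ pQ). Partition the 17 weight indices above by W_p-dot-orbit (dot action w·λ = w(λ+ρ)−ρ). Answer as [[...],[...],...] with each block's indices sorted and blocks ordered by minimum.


Type A_4, rank 4, |W|=120; reorder rows/cols to standard.

Folding the 17 weights λ_j+ρ into Ā_5 (reps in the given 4-coord order):

  λ_1 → (0, 5, 0, 0)
  λ_2 → (4, 0, 0, 0)
  λ_3 → (0, 5, 0, 0)
  λ_4 → (0, 3, 1, 0)
  λ_5 → (1, 0, 3, 1)
  λ_6 → (1, 0, 3, 1)
  λ_7 → (1, 0, 3, 1)
  λ_8 → (0, 5, 0, 0)
  λ_9 → (0, 3, 1, 0)
  λ_10 → (1, 0, 3, 1)
  λ_11 → (2, 1, 1, 0)
  λ_12 → (2, 1, 1, 0)
  λ_13 → (0, 3, 1, 0)
  λ_14 → (1, 0, 3, 1)
  λ_15 → (2, 1, 1, 0)
  λ_16 → (4, 0, 0, 0)
  λ_17 → (0, 3, 1, 0)

Linkage partition of the 17 weights (5 classes, p=5):

[[1, 3, 8], [2, 16], [4, 9, 13, 17], [5, 6, 7, 10, 14], [11, 12, 15]]


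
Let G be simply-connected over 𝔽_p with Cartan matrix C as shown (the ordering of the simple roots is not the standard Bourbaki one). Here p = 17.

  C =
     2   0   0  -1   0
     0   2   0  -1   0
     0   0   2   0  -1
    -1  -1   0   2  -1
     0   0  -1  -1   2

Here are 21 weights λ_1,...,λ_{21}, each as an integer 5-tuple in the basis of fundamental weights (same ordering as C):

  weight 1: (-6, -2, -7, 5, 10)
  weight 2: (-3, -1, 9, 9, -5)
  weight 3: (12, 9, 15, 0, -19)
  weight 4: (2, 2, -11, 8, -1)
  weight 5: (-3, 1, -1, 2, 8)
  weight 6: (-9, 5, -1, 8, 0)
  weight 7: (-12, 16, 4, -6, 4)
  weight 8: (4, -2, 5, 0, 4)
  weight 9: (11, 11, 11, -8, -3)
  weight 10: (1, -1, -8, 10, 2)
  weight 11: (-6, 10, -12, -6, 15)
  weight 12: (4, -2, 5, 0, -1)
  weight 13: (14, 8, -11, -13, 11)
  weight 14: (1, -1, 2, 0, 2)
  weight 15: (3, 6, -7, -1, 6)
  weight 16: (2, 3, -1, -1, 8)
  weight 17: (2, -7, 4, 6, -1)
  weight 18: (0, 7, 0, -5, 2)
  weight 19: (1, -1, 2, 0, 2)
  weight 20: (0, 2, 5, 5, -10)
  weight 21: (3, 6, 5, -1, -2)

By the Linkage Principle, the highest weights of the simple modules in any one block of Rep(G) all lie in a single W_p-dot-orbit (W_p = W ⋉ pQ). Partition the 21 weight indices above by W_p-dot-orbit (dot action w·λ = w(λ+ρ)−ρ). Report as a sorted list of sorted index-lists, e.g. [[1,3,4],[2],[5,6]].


Type D_5, rank 5, |W|=1920; reorder rows/cols to standard.

Folding the 21 weights λ_j+ρ into Ā_17 (reps in the given 5-coord order):

    [1] (5, 1, 6, 0, 0)
    [2] (2, 0, 3, 1, 3)
    [3] (3, 6, 5, 1, 0)
    [4] (2, 2, 0, 1, 2)
    [5] (2, 2, 0, 1, 2)
    [6] (8, 6, 0, 1, 0)
    [7] (5, 1, 6, 0, 0)
    [8] (5, 1, 6, 0, 0)
    [9] (2, 2, 0, 1, 2)
    [10] (2, 0, 3, 1, 3)
    [11] (5, 1, 6, 0, 0)
    [12] (5, 1, 6, 0, 0)
    [13] (2, 2, 0, 1, 2)
    [14] (2, 0, 3, 1, 3)
    [15] (3, 6, 5, 1, 0)
    [16] (3, 4, 0, 0, 1)
    [17] (3, 6, 5, 1, 0)
    [18] (3, 4, 0, 0, 1)
    [19] (2, 0, 3, 1, 3)
    [20] (2, 0, 3, 1, 3)
    [21] (3, 6, 5, 1, 0)

Grouping the 21 weights by Ā_17-representative: 6 linkage classes.

[[1, 7, 8, 11, 12], [2, 10, 14, 19, 20], [3, 15, 17, 21], [4, 5, 9, 13], [6], [16, 18]]


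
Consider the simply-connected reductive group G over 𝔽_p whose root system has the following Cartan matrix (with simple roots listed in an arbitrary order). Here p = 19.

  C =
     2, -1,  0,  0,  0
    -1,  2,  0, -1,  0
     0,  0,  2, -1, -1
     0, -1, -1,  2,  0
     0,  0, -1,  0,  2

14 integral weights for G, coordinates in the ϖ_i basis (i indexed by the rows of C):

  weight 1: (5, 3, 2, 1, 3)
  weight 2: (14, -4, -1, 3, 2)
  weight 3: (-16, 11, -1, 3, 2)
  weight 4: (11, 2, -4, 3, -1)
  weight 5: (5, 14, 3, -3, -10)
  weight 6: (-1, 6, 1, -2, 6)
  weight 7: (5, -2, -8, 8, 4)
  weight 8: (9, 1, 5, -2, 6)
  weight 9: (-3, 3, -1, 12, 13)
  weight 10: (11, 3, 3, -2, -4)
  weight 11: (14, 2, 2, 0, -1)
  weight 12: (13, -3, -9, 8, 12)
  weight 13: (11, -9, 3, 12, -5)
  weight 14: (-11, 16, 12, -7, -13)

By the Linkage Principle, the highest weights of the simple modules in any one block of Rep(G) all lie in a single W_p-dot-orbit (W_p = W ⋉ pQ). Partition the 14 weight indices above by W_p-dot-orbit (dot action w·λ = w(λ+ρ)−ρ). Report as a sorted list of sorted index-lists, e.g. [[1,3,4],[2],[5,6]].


Type A_5, rank 5, |W|=720; reorder rows/cols to standard.

λ_j+ρ reflected into Ā_19 (⟨·,θ^∨⟩≤19); 5-tuples as given:

  1: (6, 4, 3, 2, 4);  2: (12, 3, 0, 1, 3);  3: (12, 3, 0, 1, 3);  4: (12, 3, 0, 1, 3);  5: (2, 8, 0, 5, 2);  6: (0, 6, 1, 1, 7);  7: (5, 1, 5, 1, 2);  8: (5, 1, 5, 1, 2);  9: (2, 8, 0, 5, 2);  10: (12, 3, 0, 1, 3);  11: (12, 3, 0, 1, 3);  12: (5, 1, 5, 1, 2);  13: (2, 8, 0, 5, 2);  14: (5, 1, 5, 1, 2)

Partition of {1..14} into 5 W_19-dot-orbits:

[[1], [2, 3, 4, 10, 11], [5, 9, 13], [6], [7, 8, 12, 14]]


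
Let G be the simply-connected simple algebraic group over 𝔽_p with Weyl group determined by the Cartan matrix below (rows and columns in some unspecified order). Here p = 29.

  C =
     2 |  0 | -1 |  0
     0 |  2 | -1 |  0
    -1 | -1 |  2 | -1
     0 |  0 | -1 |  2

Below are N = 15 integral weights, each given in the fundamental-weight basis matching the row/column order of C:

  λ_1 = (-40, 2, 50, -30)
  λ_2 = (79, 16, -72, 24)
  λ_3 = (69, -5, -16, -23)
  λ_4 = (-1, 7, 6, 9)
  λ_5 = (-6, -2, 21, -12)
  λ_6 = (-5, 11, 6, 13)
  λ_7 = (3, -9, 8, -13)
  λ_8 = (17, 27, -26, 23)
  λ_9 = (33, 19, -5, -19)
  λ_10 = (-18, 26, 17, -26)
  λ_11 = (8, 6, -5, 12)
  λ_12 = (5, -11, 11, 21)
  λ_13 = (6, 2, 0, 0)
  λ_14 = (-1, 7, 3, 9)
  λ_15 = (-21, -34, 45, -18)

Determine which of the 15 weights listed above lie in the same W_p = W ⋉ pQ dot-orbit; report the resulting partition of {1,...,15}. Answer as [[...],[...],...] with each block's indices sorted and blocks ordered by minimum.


Cartan matrix: type D_4 (|W|=192); un-permuting the 4 rows.

Each λ_j+ρ reduced to Ā_29; 4-tuples below use C's row order:

  1: (0, 8, 4, 10) · 2: (0, 5, 4, 3) · 3: (0, 8, 4, 10) · 4: (0, 8, 4, 10) · 5: (5, 1, 5, 11) · 6: (0, 8, 4, 10) · 7: (7, 3, 1, 1) · 8: (7, 3, 1, 1) · 9: (7, 3, 1, 1) · 10: (7, 3, 1, 1) · 11: (5, 3, 4, 9) · 12: (5, 1, 5, 11) · 13: (7, 3, 1, 1) · 14: (0, 8, 4, 10) · 15: (0, 5, 4, 3)

Partition of {1..15} into 5 W_29-dot-orbits:

[[1, 3, 4, 6, 14], [2, 15], [5, 12], [7, 8, 9, 10, 13], [11]]


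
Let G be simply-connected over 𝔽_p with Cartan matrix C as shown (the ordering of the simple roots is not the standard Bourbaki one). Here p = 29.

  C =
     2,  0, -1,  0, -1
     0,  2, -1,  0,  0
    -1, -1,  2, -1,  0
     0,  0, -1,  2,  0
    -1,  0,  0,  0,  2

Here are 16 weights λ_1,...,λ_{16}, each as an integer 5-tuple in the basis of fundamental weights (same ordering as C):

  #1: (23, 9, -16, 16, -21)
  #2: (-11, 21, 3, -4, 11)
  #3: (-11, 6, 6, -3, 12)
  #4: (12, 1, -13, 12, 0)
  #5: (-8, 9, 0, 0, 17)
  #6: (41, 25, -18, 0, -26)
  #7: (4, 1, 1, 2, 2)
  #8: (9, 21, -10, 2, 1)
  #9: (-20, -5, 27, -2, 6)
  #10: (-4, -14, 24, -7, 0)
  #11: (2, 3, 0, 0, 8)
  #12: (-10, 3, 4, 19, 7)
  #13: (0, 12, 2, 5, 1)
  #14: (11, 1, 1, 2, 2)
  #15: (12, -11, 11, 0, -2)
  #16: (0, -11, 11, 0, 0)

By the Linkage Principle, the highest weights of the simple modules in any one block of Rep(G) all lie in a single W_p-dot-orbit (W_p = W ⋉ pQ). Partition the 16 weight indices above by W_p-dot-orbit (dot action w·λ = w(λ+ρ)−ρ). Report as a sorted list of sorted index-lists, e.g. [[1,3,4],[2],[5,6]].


Type D_5, rank 5, |W|=1920; reorder rows/cols to standard.

Each λ_j+ρ reduced to Ā_29; 5-tuples below use C's row order:

    λ_1+ρ ↦ (3, 4, 1, 1, 9)
    λ_2+ρ ↦ (1, 13, 3, 6, 2)
    λ_3+ρ ↦ (5, 2, 2, 3, 3)
    λ_4+ρ ↦ (1, 10, 2, 1, 1)
    λ_5+ρ ↦ (1, 4, 1, 5, 11)
    λ_6+ρ ↦ (1, 13, 3, 6, 2)
    λ_7+ρ ↦ (5, 2, 2, 3, 3)
    λ_8+ρ ↦ (1, 13, 3, 6, 2)
    λ_9+ρ ↦ (3, 4, 1, 1, 9)
    λ_10+ρ ↦ (1, 13, 3, 6, 2)
    λ_11+ρ ↦ (3, 4, 1, 1, 9)
    λ_12+ρ ↦ (0, 0, 4, 16, 1)
    λ_13+ρ ↦ (1, 13, 3, 6, 2)
    λ_14+ρ ↦ (5, 2, 2, 3, 3)
    λ_15+ρ ↦ (1, 10, 2, 1, 1)
    λ_16+ρ ↦ (1, 10, 2, 1, 1)

Partition of {1..16} into 6 W_29-dot-orbits:

[[1, 9, 11], [2, 6, 8, 10, 13], [3, 7, 14], [4, 15, 16], [5], [12]]


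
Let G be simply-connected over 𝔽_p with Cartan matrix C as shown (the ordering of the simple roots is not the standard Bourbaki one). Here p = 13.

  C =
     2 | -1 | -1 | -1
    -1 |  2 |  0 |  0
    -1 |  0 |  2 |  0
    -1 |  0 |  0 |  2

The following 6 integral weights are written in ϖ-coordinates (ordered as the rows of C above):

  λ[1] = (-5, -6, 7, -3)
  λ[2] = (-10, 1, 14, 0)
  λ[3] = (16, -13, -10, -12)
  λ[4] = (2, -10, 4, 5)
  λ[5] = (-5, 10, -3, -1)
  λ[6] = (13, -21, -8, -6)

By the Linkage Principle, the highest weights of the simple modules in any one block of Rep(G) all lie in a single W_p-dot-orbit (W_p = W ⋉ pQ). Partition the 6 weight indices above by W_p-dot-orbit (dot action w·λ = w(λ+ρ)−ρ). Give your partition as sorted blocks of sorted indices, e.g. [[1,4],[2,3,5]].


Type D_4, rank 4, |W|=192; reorder rows/cols to standard.

Each λ_j+ρ reduced to Ā_13; 4-tuples below use C's row order:

  λ_1 → (2, 1, 4, 2)
  λ_2 → (4, 1, 0, 2)
  λ_3 → (2, 1, 4, 2)
  λ_4 → (4, 3, 1, 0)
  λ_5 → (4, 1, 0, 2)
  λ_6 → (4, 1, 0, 2)

Partition of {1..6} into 3 W_13-dot-orbits:

[[1, 3], [2, 5, 6], [4]]


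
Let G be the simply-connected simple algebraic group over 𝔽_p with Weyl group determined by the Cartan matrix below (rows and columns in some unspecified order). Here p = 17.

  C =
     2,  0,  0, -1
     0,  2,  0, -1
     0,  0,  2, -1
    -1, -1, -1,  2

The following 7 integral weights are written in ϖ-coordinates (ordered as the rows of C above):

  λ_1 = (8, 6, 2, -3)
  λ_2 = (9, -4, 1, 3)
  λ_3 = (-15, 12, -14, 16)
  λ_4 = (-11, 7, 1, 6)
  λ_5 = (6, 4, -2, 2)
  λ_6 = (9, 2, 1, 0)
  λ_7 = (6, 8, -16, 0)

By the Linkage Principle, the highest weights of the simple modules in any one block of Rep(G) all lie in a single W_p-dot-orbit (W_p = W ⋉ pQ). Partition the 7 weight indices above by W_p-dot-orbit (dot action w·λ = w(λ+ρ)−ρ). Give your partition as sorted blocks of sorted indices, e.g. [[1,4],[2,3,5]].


Cartan matrix: type D_4 (|W|=192); un-permuting the 4 rows.

Ā_17 reps of the 7 weights (D_4, coords as presented):

  λ_1 → (7, 5, 1, 2)
  λ_2 → (10, 3, 2, 1)
  λ_3 → (1, 0, 0, 3)
  λ_4 → (7, 5, 1, 2)
  λ_5 → (7, 5, 1, 2)
  λ_6 → (10, 3, 2, 1)
  λ_7 → (7, 5, 1, 2)

Partition of {1..7} into 3 W_17-dot-orbits:

[[1, 4, 5, 7], [2, 6], [3]]
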